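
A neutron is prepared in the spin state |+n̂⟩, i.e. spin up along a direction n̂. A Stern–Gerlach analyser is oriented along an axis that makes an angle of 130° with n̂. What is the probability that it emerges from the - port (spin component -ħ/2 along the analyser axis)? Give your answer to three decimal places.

0.821

For spin-½, the probability of finding spin-up along an axis at angle θ to the initial spin direction is cos²(θ/2); spin-down is sin²(θ/2).
θ = 130°, so P = sin²(65°) ≈ 0.821.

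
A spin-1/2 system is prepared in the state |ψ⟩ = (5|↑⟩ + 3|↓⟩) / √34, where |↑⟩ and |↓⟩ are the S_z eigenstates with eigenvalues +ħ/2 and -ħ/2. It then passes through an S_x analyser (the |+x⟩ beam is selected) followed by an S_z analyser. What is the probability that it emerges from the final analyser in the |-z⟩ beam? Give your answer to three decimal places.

First analyser (S_x): P(|+x⟩) = |⟨+x|ψ⟩|² = 64/68.
After stage 1 the state is |+x⟩; P(|-z⟩) = |⟨-z|+x⟩|² = 1/2.
Joint probability = 64/68 × 1/2 = 0.471.

0.471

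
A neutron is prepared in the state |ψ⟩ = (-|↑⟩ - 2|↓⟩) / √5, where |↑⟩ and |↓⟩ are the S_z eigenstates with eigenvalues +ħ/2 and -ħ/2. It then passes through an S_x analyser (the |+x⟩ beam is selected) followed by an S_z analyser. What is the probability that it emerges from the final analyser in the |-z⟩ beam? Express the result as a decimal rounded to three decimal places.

First analyser (S_x): P(|+x⟩) = |⟨+x|ψ⟩|² = 9/10.
After stage 1 the state is |+x⟩; P(|-z⟩) = |⟨-z|+x⟩|² = 1/2.
Joint probability = 9/10 × 1/2 = 0.450.

0.450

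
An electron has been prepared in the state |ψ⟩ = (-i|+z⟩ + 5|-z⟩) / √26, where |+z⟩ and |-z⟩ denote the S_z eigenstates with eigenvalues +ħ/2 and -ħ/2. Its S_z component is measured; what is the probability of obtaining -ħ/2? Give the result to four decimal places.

0.9615

The -ħ/2 outcome corresponds to |-z⟩. Its amplitude in |ψ⟩ is 5/√26.
P = |5|² / 26 = 25/26.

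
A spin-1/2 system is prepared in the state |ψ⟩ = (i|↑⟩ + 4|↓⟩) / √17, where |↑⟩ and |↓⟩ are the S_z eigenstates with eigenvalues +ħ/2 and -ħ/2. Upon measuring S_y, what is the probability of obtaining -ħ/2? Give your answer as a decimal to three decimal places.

|-y⟩ = (|↑⟩ - i|↓⟩)/√2, so ⟨-y|ψ⟩ = (5i) / (√2·√17).
P = |5i|² / 34 = 25/34.

0.735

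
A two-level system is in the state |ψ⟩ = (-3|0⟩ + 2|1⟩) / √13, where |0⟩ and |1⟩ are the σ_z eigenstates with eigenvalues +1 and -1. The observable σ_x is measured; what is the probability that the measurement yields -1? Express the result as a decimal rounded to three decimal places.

0.962

|-x⟩ = (|0⟩ - |1⟩)/√2, so ⟨-x|ψ⟩ = (-5) / (√2·√13).
P = |-5|² / 26 = 25/26.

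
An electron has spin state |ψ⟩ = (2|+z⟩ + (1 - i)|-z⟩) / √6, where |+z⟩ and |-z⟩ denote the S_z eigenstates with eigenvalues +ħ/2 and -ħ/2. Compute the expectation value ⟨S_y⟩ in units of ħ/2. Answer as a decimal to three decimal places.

⟨σ_y⟩ = 2 Im(a* b)/(|a|²+|b|²) with a = 2, b = (1 - i).
a* b = (2 - 2i), so ⟨σ_y⟩ = -4/6.
⟨S_y⟩ = (ħ/2)·⟨σ_y⟩.

-0.667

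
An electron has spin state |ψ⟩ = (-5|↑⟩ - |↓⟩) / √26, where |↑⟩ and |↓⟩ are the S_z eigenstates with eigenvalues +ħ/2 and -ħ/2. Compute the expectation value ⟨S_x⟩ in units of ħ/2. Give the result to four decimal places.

0.3846

⟨σ_x⟩ = 2 Re(a* b)/(|a|²+|b|²) with a = -5, b = -1.
a* b = 5, so ⟨σ_x⟩ = 10/26.
⟨S_x⟩ = (ħ/2)·⟨σ_x⟩.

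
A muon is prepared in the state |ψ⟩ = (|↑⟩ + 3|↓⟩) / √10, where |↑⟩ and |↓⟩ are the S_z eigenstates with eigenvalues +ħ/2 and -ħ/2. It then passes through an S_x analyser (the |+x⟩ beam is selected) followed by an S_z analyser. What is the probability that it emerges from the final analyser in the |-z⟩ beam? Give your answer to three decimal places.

First analyser (S_x): P(|+x⟩) = |⟨+x|ψ⟩|² = 16/20.
After stage 1 the state is |+x⟩; P(|-z⟩) = |⟨-z|+x⟩|² = 1/2.
Joint probability = 16/20 × 1/2 = 0.400.

0.400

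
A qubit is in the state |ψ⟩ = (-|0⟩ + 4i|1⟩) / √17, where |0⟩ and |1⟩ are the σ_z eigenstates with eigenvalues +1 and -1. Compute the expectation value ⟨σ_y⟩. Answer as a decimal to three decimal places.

-0.471

⟨σ_y⟩ = 2 Im(a* b)/(|a|²+|b|²) with a = -1, b = 4i.
a* b = -4i, so ⟨σ_y⟩ = -8/17.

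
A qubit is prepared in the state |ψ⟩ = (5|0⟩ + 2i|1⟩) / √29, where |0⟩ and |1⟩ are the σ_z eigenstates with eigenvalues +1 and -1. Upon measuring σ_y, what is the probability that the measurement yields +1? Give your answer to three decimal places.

0.845

|+y⟩ = (|0⟩ + i|1⟩)/√2, so ⟨+y|ψ⟩ = (7) / (√2·√29).
P = |7|² / 58 = 49/58.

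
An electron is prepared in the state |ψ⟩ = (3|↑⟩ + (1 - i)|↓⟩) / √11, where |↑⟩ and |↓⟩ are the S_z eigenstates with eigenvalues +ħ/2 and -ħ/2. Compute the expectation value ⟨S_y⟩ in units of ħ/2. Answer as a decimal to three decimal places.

⟨σ_y⟩ = 2 Im(a* b)/(|a|²+|b|²) with a = 3, b = (1 - i).
a* b = (3 - 3i), so ⟨σ_y⟩ = -6/11.
⟨S_y⟩ = (ħ/2)·⟨σ_y⟩.

-0.545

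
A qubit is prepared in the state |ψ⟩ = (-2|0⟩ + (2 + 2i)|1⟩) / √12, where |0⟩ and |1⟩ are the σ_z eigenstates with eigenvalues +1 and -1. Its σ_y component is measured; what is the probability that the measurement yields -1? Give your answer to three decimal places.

|-y⟩ = (|0⟩ - i|1⟩)/√2, so ⟨-y|ψ⟩ = (-4 + 2i) / (√2·√12).
P = |-4 + 2i|² / 24 = 20/24.

0.833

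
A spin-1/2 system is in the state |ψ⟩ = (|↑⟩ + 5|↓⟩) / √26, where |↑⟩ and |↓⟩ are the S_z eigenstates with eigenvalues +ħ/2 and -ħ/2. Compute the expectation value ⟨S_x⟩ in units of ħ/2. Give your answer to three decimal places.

⟨σ_x⟩ = 2 Re(a* b)/(|a|²+|b|²) with a = 1, b = 5.
a* b = 5, so ⟨σ_x⟩ = 10/26.
⟨S_x⟩ = (ħ/2)·⟨σ_x⟩.

0.385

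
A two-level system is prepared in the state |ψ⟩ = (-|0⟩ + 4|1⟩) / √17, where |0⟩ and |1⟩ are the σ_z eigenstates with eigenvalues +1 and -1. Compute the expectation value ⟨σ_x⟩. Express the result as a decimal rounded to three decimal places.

⟨σ_x⟩ = 2 Re(a* b)/(|a|²+|b|²) with a = -1, b = 4.
a* b = -4, so ⟨σ_x⟩ = -8/17.

-0.471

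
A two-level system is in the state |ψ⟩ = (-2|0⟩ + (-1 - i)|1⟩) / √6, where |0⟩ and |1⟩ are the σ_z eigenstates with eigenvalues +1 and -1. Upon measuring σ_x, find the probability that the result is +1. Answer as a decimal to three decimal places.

|+x⟩ = (|0⟩ + |1⟩)/√2, so ⟨+x|ψ⟩ = (-3 - i) / (√2·√6).
P = |-3 - i|² / 12 = 10/12.

0.833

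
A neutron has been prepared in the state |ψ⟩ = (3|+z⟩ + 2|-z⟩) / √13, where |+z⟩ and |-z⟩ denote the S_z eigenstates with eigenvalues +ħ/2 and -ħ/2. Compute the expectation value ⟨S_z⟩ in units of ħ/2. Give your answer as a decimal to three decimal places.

⟨σ_z⟩ = |a|² - |b|² divided by |a|²+|b|², with a, b the |+z⟩, |-z⟩ amplitudes.
= (9 - 4)/13 = 5/13.
⟨S_z⟩ = (ħ/2)·⟨σ_z⟩.

0.385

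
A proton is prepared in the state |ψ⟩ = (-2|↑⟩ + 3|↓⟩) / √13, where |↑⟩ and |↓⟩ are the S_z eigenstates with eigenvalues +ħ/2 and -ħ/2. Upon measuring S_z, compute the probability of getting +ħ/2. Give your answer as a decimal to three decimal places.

The +ħ/2 outcome corresponds to |↑⟩. Its amplitude in |ψ⟩ is -2/√13.
P = |-2|² / 13 = 4/13.

0.308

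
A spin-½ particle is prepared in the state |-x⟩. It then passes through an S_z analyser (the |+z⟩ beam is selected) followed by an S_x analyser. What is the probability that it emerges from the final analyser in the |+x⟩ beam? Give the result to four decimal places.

0.2500

First analyser (S_z): from |-x⟩, P(|+z⟩) = 1/2.
After stage 1 the state is |+z⟩; P(|+x⟩) = |⟨+x|+z⟩|² = 1/2.
Joint probability = 1/2 × 1/2 = 0.2500.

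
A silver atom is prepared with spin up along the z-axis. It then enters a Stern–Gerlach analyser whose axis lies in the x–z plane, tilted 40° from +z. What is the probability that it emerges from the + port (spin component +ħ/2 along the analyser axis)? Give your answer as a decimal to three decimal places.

For spin-½, the probability of finding spin-up along an axis at angle θ to the initial spin direction is cos²(θ/2); spin-down is sin²(θ/2).
θ = 40°, so P = cos²(20°) ≈ 0.883.

0.883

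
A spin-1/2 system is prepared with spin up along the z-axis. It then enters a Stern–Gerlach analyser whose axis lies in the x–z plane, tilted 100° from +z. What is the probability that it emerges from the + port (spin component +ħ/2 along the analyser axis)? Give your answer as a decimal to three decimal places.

For spin-½, the probability of finding spin-up along an axis at angle θ to the initial spin direction is cos²(θ/2); spin-down is sin²(θ/2).
θ = 100°, so P = cos²(50°) ≈ 0.413.

0.413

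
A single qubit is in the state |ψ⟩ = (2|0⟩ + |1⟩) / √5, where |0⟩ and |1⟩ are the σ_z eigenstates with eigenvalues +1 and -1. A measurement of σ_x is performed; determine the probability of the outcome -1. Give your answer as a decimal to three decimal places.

|-x⟩ = (|0⟩ - |1⟩)/√2, so ⟨-x|ψ⟩ = (1) / (√2·√5).
P = |1|² / 10 = 1/10.

0.100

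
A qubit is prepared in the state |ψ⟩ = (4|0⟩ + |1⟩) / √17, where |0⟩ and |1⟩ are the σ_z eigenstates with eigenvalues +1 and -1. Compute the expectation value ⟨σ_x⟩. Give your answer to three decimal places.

⟨σ_x⟩ = 2 Re(a* b)/(|a|²+|b|²) with a = 4, b = 1.
a* b = 4, so ⟨σ_x⟩ = 8/17.

0.471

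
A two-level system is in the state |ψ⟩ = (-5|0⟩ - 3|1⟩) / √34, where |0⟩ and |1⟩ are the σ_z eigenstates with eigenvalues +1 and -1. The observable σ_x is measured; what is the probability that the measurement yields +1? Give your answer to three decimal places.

0.941

|+x⟩ = (|0⟩ + |1⟩)/√2, so ⟨+x|ψ⟩ = (-8) / (√2·√34).
P = |-8|² / 68 = 64/68.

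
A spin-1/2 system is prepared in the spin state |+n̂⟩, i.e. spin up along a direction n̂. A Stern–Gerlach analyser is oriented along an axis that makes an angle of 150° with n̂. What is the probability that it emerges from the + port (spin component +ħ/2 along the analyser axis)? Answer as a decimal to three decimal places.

0.067

For spin-½, the probability of finding spin-up along an axis at angle θ to the initial spin direction is cos²(θ/2); spin-down is sin²(θ/2).
θ = 150°, so P = cos²(75°) ≈ 0.067.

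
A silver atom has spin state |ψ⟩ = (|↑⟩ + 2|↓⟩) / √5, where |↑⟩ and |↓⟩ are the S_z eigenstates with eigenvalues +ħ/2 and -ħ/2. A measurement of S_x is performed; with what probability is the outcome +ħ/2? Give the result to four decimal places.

0.9000

|+x⟩ = (|↑⟩ + |↓⟩)/√2, so ⟨+x|ψ⟩ = (3) / (√2·√5).
P = |3|² / 10 = 9/10.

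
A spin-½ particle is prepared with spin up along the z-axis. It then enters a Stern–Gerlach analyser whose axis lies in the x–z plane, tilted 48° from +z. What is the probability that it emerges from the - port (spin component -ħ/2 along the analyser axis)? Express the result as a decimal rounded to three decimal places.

0.165

For spin-½, the probability of finding spin-up along an axis at angle θ to the initial spin direction is cos²(θ/2); spin-down is sin²(θ/2).
θ = 48°, so P = sin²(24°) ≈ 0.165.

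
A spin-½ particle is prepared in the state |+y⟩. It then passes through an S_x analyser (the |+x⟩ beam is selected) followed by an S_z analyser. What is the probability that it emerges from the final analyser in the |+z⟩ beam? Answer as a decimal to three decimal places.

0.250

First analyser (S_x): from |+y⟩, P(|+x⟩) = 1/2.
After stage 1 the state is |+x⟩; P(|+z⟩) = |⟨+z|+x⟩|² = 1/2.
Joint probability = 1/2 × 1/2 = 0.250.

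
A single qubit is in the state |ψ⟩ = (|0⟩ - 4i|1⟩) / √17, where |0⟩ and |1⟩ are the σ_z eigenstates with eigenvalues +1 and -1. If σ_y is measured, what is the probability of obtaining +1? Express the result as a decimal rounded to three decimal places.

|+y⟩ = (|0⟩ + i|1⟩)/√2, so ⟨+y|ψ⟩ = (-3) / (√2·√17).
P = |-3|² / 34 = 9/34.

0.265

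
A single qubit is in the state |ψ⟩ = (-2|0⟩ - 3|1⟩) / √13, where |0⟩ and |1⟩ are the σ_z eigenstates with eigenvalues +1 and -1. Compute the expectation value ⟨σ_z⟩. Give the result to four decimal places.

-0.3846

⟨σ_z⟩ = |a|² - |b|² divided by |a|²+|b|², with a, b the |0⟩, |1⟩ amplitudes.
= (4 - 9)/13 = -5/13.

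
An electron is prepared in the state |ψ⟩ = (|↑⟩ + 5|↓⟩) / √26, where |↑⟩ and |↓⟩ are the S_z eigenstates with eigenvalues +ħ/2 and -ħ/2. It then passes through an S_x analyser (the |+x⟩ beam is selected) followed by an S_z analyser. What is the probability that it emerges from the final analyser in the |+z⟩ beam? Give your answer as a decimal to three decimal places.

First analyser (S_x): P(|+x⟩) = |⟨+x|ψ⟩|² = 36/52.
After stage 1 the state is |+x⟩; P(|+z⟩) = |⟨+z|+x⟩|² = 1/2.
Joint probability = 36/52 × 1/2 = 0.346.

0.346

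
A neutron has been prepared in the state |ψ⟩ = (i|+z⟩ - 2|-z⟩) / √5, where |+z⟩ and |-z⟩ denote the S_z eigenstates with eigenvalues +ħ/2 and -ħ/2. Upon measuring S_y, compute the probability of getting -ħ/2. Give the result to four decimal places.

0.1000

|-y⟩ = (|+z⟩ - i|-z⟩)/√2, so ⟨-y|ψ⟩ = (-i) / (√2·√5).
P = |-i|² / 10 = 1/10.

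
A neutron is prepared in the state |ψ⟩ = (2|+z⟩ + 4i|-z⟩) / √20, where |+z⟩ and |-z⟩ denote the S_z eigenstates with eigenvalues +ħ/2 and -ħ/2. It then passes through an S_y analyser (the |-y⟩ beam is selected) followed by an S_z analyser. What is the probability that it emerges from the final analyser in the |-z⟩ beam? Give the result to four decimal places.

0.0500

First analyser (S_y): P(|-y⟩) = |⟨-y|ψ⟩|² = 4/40.
After stage 1 the state is |-y⟩; P(|-z⟩) = |⟨-z|-y⟩|² = 1/2.
Joint probability = 4/40 × 1/2 = 0.0500.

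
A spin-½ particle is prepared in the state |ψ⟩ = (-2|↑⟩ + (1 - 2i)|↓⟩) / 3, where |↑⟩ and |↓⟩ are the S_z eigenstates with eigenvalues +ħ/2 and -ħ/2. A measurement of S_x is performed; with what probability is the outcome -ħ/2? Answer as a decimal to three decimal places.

|-x⟩ = (|↑⟩ - |↓⟩)/√2, so ⟨-x|ψ⟩ = (-3 + 2i) / (√2·3).
P = |-3 + 2i|² / 18 = 13/18.

0.722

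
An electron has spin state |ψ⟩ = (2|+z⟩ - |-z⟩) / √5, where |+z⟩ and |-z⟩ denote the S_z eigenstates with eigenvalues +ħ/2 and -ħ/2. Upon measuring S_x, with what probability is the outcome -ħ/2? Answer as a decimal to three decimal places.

|-x⟩ = (|+z⟩ - |-z⟩)/√2, so ⟨-x|ψ⟩ = (3) / (√2·√5).
P = |3|² / 10 = 9/10.

0.900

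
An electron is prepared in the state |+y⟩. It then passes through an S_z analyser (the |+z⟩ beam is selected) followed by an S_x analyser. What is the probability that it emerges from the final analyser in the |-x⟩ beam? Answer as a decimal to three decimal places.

First analyser (S_z): from |+y⟩, P(|+z⟩) = 1/2.
After stage 1 the state is |+z⟩; P(|-x⟩) = |⟨-x|+z⟩|² = 1/2.
Joint probability = 1/2 × 1/2 = 0.250.

0.250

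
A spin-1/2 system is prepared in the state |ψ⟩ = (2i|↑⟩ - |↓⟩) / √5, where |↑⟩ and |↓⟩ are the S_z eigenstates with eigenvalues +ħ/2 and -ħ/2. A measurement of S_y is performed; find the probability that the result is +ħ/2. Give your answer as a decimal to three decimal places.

|+y⟩ = (|↑⟩ + i|↓⟩)/√2, so ⟨+y|ψ⟩ = (3i) / (√2·√5).
P = |3i|² / 10 = 9/10.

0.900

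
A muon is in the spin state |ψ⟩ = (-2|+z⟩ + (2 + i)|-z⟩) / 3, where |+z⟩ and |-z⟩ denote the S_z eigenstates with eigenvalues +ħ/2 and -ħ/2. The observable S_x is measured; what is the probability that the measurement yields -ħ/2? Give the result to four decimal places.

|-x⟩ = (|+z⟩ - |-z⟩)/√2, so ⟨-x|ψ⟩ = (-4 - i) / (√2·3).
P = |-4 - i|² / 18 = 17/18.

0.9444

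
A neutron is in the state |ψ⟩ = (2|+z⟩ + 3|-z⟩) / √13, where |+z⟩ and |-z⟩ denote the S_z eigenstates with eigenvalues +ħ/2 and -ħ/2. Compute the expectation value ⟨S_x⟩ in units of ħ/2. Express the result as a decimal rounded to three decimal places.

0.923

⟨σ_x⟩ = 2 Re(a* b)/(|a|²+|b|²) with a = 2, b = 3.
a* b = 6, so ⟨σ_x⟩ = 12/13.
⟨S_x⟩ = (ħ/2)·⟨σ_x⟩.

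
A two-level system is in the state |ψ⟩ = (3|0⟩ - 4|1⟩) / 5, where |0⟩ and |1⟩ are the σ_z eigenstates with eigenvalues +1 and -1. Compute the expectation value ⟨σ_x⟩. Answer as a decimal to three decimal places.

-0.960

⟨σ_x⟩ = 2 Re(a* b)/(|a|²+|b|²) with a = 3, b = -4.
a* b = -12, so ⟨σ_x⟩ = -24/25.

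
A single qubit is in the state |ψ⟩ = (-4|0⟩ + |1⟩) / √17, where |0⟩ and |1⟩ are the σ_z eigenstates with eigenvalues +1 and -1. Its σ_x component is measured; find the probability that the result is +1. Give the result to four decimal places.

0.2647

|+x⟩ = (|0⟩ + |1⟩)/√2, so ⟨+x|ψ⟩ = (-3) / (√2·√17).
P = |-3|² / 34 = 9/34.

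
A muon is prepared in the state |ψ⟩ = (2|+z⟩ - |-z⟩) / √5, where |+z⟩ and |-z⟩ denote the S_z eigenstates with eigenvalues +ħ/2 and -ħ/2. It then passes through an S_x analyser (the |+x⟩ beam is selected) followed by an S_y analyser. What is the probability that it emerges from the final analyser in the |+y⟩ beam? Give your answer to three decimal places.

First analyser (S_x): P(|+x⟩) = |⟨+x|ψ⟩|² = 1/10.
After stage 1 the state is |+x⟩; P(|+y⟩) = |⟨+y|+x⟩|² = 1/2.
Joint probability = 1/10 × 1/2 = 0.050.

0.050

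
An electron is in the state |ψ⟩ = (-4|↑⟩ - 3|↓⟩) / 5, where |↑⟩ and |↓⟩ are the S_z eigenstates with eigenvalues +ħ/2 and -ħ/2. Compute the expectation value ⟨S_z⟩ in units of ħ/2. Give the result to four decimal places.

0.2800

⟨σ_z⟩ = |a|² - |b|² divided by |a|²+|b|², with a, b the |↑⟩, |↓⟩ amplitudes.
= (16 - 9)/25 = 7/25.
⟨S_z⟩ = (ħ/2)·⟨σ_z⟩.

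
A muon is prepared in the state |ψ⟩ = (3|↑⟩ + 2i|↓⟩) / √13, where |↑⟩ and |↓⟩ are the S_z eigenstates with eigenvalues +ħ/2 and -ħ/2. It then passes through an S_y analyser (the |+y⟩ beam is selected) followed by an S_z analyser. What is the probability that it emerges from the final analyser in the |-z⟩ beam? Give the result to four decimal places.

0.4808

First analyser (S_y): P(|+y⟩) = |⟨+y|ψ⟩|² = 25/26.
After stage 1 the state is |+y⟩; P(|-z⟩) = |⟨-z|+y⟩|² = 1/2.
Joint probability = 25/26 × 1/2 = 0.4808.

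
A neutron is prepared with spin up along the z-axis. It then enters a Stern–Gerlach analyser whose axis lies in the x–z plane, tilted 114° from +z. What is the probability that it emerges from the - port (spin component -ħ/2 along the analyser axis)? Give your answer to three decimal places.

0.703

For spin-½, the probability of finding spin-up along an axis at angle θ to the initial spin direction is cos²(θ/2); spin-down is sin²(θ/2).
θ = 114°, so P = sin²(57°) ≈ 0.703.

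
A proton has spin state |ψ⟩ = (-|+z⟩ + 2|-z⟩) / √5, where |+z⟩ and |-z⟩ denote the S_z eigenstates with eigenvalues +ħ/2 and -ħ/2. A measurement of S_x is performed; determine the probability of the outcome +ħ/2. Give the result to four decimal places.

0.1000

|+x⟩ = (|+z⟩ + |-z⟩)/√2, so ⟨+x|ψ⟩ = (1) / (√2·√5).
P = |1|² / 10 = 1/10.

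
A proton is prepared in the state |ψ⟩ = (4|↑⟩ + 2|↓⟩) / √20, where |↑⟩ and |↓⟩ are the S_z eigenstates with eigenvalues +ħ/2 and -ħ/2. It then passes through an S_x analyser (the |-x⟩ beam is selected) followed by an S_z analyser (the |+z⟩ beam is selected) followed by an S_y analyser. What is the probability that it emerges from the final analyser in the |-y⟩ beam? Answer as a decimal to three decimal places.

First analyser (S_x): P(|-x⟩) = |⟨-x|ψ⟩|² = 4/40.
After stage 1 the state is |-x⟩; P(|+z⟩) = |⟨+z|-x⟩|² = 1/2.
After stage 2 the state is |+z⟩; P(|-y⟩) = |⟨-y|+z⟩|² = 1/2.
Joint probability = 4/40 × 1/2 × 1/2 = 0.025.

0.025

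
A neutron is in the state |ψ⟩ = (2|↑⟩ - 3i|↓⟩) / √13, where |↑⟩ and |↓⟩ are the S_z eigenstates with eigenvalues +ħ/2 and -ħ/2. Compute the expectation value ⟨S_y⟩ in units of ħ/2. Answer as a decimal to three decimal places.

⟨σ_y⟩ = 2 Im(a* b)/(|a|²+|b|²) with a = 2, b = -3i.
a* b = -6i, so ⟨σ_y⟩ = -12/13.
⟨S_y⟩ = (ħ/2)·⟨σ_y⟩.

-0.923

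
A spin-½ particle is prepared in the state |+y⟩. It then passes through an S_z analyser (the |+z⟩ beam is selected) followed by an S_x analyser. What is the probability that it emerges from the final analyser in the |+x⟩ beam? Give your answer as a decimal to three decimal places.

First analyser (S_z): from |+y⟩, P(|+z⟩) = 1/2.
After stage 1 the state is |+z⟩; P(|+x⟩) = |⟨+x|+z⟩|² = 1/2.
Joint probability = 1/2 × 1/2 = 0.250.

0.250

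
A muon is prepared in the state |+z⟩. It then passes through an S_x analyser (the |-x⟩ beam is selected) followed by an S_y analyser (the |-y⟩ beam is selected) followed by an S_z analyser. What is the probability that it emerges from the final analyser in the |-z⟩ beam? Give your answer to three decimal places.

0.125

First analyser (S_x): from |+z⟩, P(|-x⟩) = 1/2.
After stage 1 the state is |-x⟩; P(|-y⟩) = |⟨-y|-x⟩|² = 1/2.
After stage 2 the state is |-y⟩; P(|-z⟩) = |⟨-z|-y⟩|² = 1/2.
Joint probability = 1/2 × 1/2 × 1/2 = 0.125.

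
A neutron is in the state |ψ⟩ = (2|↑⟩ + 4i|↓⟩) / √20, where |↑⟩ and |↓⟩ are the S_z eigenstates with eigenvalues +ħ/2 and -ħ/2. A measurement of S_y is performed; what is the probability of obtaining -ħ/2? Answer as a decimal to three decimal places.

|-y⟩ = (|↑⟩ - i|↓⟩)/√2, so ⟨-y|ψ⟩ = (-2) / (√2·√20).
P = |-2|² / 40 = 4/40.

0.100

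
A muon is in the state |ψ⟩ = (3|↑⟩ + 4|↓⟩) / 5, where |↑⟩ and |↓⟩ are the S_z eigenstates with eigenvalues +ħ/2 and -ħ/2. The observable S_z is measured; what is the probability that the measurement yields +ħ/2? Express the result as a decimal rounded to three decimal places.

The +ħ/2 outcome corresponds to |↑⟩. Its amplitude in |ψ⟩ is 3/5.
P = |3|² / 25 = 9/25.

0.360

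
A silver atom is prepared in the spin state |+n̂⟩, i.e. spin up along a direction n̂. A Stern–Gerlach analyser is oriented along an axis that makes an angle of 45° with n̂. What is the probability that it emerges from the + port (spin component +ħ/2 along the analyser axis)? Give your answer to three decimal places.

For spin-½, the probability of finding spin-up along an axis at angle θ to the initial spin direction is cos²(θ/2); spin-down is sin²(θ/2).
θ = 45°, so P = cos²(22.5°) ≈ 0.854.

0.854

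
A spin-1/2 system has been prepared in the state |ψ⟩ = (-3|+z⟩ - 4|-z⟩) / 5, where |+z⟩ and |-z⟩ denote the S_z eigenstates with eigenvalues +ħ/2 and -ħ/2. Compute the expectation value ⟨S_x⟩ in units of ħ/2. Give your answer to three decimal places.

0.960

⟨σ_x⟩ = 2 Re(a* b)/(|a|²+|b|²) with a = -3, b = -4.
a* b = 12, so ⟨σ_x⟩ = 24/25.
⟨S_x⟩ = (ħ/2)·⟨σ_x⟩.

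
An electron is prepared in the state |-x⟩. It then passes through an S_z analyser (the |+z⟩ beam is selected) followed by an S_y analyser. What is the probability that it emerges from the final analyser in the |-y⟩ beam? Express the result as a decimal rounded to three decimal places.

0.250

First analyser (S_z): from |-x⟩, P(|+z⟩) = 1/2.
After stage 1 the state is |+z⟩; P(|-y⟩) = |⟨-y|+z⟩|² = 1/2.
Joint probability = 1/2 × 1/2 = 0.250.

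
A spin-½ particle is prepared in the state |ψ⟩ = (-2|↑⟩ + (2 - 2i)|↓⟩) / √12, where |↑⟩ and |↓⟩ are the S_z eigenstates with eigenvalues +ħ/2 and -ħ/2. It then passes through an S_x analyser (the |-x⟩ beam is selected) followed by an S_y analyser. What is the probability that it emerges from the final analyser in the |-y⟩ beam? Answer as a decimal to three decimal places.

0.417

First analyser (S_x): P(|-x⟩) = |⟨-x|ψ⟩|² = 20/24.
After stage 1 the state is |-x⟩; P(|-y⟩) = |⟨-y|-x⟩|² = 1/2.
Joint probability = 20/24 × 1/2 = 0.417.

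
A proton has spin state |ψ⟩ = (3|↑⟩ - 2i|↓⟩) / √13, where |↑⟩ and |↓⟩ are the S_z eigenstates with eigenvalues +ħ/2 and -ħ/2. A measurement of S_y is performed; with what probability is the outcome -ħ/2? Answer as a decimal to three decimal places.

|-y⟩ = (|↑⟩ - i|↓⟩)/√2, so ⟨-y|ψ⟩ = (5) / (√2·√13).
P = |5|² / 26 = 25/26.

0.962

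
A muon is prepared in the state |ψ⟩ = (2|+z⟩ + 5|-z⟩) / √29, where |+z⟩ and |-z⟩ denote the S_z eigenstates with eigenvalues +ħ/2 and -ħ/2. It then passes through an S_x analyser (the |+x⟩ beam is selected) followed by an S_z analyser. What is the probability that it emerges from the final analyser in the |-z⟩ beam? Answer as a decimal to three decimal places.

First analyser (S_x): P(|+x⟩) = |⟨+x|ψ⟩|² = 49/58.
After stage 1 the state is |+x⟩; P(|-z⟩) = |⟨-z|+x⟩|² = 1/2.
Joint probability = 49/58 × 1/2 = 0.422.

0.422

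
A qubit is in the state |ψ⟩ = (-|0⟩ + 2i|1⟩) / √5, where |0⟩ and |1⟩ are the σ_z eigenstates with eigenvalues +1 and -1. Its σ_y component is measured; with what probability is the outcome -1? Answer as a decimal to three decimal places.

0.900

|-y⟩ = (|0⟩ - i|1⟩)/√2, so ⟨-y|ψ⟩ = (-3) / (√2·√5).
P = |-3|² / 10 = 9/10.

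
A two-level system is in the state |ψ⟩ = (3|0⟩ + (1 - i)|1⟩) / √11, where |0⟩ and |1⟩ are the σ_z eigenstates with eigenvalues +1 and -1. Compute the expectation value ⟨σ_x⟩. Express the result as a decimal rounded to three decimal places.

⟨σ_x⟩ = 2 Re(a* b)/(|a|²+|b|²) with a = 3, b = (1 - i).
a* b = (3 - 3i), so ⟨σ_x⟩ = 6/11.

0.545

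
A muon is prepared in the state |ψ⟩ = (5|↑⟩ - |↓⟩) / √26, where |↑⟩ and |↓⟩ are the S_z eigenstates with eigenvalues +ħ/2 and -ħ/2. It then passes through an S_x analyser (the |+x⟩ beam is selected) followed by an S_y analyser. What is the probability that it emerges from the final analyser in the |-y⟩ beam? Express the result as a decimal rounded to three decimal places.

0.154

First analyser (S_x): P(|+x⟩) = |⟨+x|ψ⟩|² = 16/52.
After stage 1 the state is |+x⟩; P(|-y⟩) = |⟨-y|+x⟩|² = 1/2.
Joint probability = 16/52 × 1/2 = 0.154.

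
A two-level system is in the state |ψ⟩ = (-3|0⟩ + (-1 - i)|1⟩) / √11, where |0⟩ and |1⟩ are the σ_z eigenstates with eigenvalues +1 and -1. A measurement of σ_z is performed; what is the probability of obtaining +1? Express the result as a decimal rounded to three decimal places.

0.818

The +1 outcome corresponds to |0⟩. Its amplitude in |ψ⟩ is -3/√11.
P = |-3|² / 11 = 9/11.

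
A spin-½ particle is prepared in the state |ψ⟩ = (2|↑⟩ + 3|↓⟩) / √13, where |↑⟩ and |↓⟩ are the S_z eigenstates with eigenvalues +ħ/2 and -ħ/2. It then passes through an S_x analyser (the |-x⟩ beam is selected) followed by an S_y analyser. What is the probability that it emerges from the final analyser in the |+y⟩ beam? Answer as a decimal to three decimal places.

First analyser (S_x): P(|-x⟩) = |⟨-x|ψ⟩|² = 1/26.
After stage 1 the state is |-x⟩; P(|+y⟩) = |⟨+y|-x⟩|² = 1/2.
Joint probability = 1/26 × 1/2 = 0.019.

0.019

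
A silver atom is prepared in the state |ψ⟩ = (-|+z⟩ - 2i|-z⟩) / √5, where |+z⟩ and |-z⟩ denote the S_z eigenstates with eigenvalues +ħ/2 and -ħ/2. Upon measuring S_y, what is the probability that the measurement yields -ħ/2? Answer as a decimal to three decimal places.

|-y⟩ = (|+z⟩ - i|-z⟩)/√2, so ⟨-y|ψ⟩ = (1) / (√2·√5).
P = |1|² / 10 = 1/10.

0.100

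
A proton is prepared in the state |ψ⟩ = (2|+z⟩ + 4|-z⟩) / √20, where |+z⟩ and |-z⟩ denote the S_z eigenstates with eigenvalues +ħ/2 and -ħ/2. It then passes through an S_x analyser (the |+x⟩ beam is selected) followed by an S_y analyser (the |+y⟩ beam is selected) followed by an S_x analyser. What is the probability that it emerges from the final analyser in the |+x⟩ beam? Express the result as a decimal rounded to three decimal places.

0.225

First analyser (S_x): P(|+x⟩) = |⟨+x|ψ⟩|² = 36/40.
After stage 1 the state is |+x⟩; P(|+y⟩) = |⟨+y|+x⟩|² = 1/2.
After stage 2 the state is |+y⟩; P(|+x⟩) = |⟨+x|+y⟩|² = 1/2.
Joint probability = 36/40 × 1/2 × 1/2 = 0.225.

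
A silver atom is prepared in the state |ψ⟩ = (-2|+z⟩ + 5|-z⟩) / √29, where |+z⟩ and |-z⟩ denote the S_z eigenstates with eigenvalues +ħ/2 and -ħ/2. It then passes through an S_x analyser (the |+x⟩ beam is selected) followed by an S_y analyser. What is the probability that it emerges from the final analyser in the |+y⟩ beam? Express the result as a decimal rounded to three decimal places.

First analyser (S_x): P(|+x⟩) = |⟨+x|ψ⟩|² = 9/58.
After stage 1 the state is |+x⟩; P(|+y⟩) = |⟨+y|+x⟩|² = 1/2.
Joint probability = 9/58 × 1/2 = 0.078.

0.078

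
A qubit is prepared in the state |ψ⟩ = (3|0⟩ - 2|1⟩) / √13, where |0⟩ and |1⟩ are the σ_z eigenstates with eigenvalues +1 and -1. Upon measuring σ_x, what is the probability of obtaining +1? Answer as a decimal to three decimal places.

|+x⟩ = (|0⟩ + |1⟩)/√2, so ⟨+x|ψ⟩ = (1) / (√2·√13).
P = |1|² / 26 = 1/26.

0.038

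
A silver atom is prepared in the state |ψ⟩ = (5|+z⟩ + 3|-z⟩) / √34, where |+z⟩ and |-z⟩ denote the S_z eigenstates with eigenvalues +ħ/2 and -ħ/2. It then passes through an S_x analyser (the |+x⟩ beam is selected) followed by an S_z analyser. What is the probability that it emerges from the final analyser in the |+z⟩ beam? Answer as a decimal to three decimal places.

0.471

First analyser (S_x): P(|+x⟩) = |⟨+x|ψ⟩|² = 64/68.
After stage 1 the state is |+x⟩; P(|+z⟩) = |⟨+z|+x⟩|² = 1/2.
Joint probability = 64/68 × 1/2 = 0.471.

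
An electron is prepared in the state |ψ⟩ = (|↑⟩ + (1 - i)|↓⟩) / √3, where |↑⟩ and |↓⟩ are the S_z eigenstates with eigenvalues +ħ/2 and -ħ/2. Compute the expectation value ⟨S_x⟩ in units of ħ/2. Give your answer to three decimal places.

0.667

⟨σ_x⟩ = 2 Re(a* b)/(|a|²+|b|²) with a = 1, b = (1 - i).
a* b = (1 - i), so ⟨σ_x⟩ = 2/3.
⟨S_x⟩ = (ħ/2)·⟨σ_x⟩.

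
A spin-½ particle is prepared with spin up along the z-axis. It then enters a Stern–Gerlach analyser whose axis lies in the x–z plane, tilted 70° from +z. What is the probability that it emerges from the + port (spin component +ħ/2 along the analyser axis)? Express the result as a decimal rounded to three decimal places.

0.671

For spin-½, the probability of finding spin-up along an axis at angle θ to the initial spin direction is cos²(θ/2); spin-down is sin²(θ/2).
θ = 70°, so P = cos²(35°) ≈ 0.671.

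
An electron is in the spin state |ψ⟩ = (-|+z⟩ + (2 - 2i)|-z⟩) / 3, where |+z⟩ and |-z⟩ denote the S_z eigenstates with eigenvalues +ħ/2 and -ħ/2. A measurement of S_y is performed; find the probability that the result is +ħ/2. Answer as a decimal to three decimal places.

0.722

|+y⟩ = (|+z⟩ + i|-z⟩)/√2, so ⟨+y|ψ⟩ = (-3 - 2i) / (√2·3).
P = |-3 - 2i|² / 18 = 13/18.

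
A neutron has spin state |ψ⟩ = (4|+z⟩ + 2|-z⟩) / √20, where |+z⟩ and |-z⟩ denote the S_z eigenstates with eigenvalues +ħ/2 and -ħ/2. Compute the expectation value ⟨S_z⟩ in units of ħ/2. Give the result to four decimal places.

⟨σ_z⟩ = |a|² - |b|² divided by |a|²+|b|², with a, b the |+z⟩, |-z⟩ amplitudes.
= (16 - 4)/20 = 12/20.
⟨S_z⟩ = (ħ/2)·⟨σ_z⟩.

0.6000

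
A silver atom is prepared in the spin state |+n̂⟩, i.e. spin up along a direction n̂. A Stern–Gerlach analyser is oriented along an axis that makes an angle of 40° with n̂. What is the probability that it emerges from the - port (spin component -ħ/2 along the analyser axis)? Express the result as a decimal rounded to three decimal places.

0.117

For spin-½, the probability of finding spin-up along an axis at angle θ to the initial spin direction is cos²(θ/2); spin-down is sin²(θ/2).
θ = 40°, so P = sin²(20°) ≈ 0.117.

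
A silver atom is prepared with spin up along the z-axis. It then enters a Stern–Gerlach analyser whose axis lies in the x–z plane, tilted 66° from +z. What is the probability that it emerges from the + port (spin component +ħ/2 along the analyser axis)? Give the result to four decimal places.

For spin-½, the probability of finding spin-up along an axis at angle θ to the initial spin direction is cos²(θ/2); spin-down is sin²(θ/2).
θ = 66°, so P = cos²(33°) ≈ 0.7034.

0.7034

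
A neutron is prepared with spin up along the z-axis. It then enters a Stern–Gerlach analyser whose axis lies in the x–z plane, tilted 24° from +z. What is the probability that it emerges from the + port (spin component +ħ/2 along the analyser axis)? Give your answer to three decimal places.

For spin-½, the probability of finding spin-up along an axis at angle θ to the initial spin direction is cos²(θ/2); spin-down is sin²(θ/2).
θ = 24°, so P = cos²(12°) ≈ 0.957.

0.957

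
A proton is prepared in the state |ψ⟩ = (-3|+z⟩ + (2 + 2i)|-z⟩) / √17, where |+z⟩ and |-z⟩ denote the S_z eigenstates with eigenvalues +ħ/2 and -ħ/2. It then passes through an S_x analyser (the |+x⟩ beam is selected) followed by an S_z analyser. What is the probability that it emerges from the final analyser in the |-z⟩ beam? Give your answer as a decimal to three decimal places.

0.074

First analyser (S_x): P(|+x⟩) = |⟨+x|ψ⟩|² = 5/34.
After stage 1 the state is |+x⟩; P(|-z⟩) = |⟨-z|+x⟩|² = 1/2.
Joint probability = 5/34 × 1/2 = 0.074.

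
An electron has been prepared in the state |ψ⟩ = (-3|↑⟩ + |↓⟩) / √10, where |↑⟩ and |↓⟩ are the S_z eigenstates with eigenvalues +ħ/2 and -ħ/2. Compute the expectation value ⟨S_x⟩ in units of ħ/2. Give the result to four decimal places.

⟨σ_x⟩ = 2 Re(a* b)/(|a|²+|b|²) with a = -3, b = 1.
a* b = -3, so ⟨σ_x⟩ = -6/10.
⟨S_x⟩ = (ħ/2)·⟨σ_x⟩.

-0.6000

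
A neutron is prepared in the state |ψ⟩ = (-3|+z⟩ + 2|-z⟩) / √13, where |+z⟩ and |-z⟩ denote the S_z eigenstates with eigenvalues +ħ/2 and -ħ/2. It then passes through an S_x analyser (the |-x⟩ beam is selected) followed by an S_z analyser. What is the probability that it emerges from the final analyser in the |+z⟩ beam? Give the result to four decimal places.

0.4808

First analyser (S_x): P(|-x⟩) = |⟨-x|ψ⟩|² = 25/26.
After stage 1 the state is |-x⟩; P(|+z⟩) = |⟨+z|-x⟩|² = 1/2.
Joint probability = 25/26 × 1/2 = 0.4808.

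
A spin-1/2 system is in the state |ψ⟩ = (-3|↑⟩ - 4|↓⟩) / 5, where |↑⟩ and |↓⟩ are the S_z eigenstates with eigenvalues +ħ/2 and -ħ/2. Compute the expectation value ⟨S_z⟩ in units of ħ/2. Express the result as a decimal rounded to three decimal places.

⟨σ_z⟩ = |a|² - |b|² divided by |a|²+|b|², with a, b the |↑⟩, |↓⟩ amplitudes.
= (9 - 16)/25 = -7/25.
⟨S_z⟩ = (ħ/2)·⟨σ_z⟩.

-0.280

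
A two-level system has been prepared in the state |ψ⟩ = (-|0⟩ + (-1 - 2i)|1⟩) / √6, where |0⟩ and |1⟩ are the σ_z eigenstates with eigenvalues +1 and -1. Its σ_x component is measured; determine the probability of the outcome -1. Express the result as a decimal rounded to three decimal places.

|-x⟩ = (|0⟩ - |1⟩)/√2, so ⟨-x|ψ⟩ = (2i) / (√2·√6).
P = |2i|² / 12 = 4/12.

0.333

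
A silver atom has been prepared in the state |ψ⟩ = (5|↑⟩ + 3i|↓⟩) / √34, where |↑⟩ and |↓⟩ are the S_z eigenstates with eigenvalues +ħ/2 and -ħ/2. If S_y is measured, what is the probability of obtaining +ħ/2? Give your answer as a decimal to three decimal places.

0.941

|+y⟩ = (|↑⟩ + i|↓⟩)/√2, so ⟨+y|ψ⟩ = (8) / (√2·√34).
P = |8|² / 68 = 64/68.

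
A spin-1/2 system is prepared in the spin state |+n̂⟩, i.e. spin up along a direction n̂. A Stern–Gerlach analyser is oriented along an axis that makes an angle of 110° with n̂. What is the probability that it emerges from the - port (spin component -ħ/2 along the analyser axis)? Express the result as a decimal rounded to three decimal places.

0.671

For spin-½, the probability of finding spin-up along an axis at angle θ to the initial spin direction is cos²(θ/2); spin-down is sin²(θ/2).
θ = 110°, so P = sin²(55°) ≈ 0.671.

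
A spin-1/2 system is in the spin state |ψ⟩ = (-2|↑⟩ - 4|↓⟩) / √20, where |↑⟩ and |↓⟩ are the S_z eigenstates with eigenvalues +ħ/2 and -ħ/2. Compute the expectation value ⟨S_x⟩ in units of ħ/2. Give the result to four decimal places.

0.8000

⟨σ_x⟩ = 2 Re(a* b)/(|a|²+|b|²) with a = -2, b = -4.
a* b = 8, so ⟨σ_x⟩ = 16/20.
⟨S_x⟩ = (ħ/2)·⟨σ_x⟩.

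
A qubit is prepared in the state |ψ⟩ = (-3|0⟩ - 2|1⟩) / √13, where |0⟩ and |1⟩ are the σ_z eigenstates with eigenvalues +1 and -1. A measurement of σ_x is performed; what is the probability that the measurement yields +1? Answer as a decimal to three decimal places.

|+x⟩ = (|0⟩ + |1⟩)/√2, so ⟨+x|ψ⟩ = (-5) / (√2·√13).
P = |-5|² / 26 = 25/26.

0.962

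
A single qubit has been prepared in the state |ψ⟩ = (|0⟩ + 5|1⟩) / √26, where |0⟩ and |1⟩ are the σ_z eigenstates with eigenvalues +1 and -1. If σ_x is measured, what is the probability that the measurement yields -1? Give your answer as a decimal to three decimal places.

|-x⟩ = (|0⟩ - |1⟩)/√2, so ⟨-x|ψ⟩ = (-4) / (√2·√26).
P = |-4|² / 52 = 16/52.

0.308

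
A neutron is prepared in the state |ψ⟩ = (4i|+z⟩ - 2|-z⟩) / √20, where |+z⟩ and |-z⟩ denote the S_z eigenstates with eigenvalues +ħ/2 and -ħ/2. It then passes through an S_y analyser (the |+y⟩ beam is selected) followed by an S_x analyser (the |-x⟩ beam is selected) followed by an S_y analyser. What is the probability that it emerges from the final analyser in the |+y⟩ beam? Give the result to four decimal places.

First analyser (S_y): P(|+y⟩) = |⟨+y|ψ⟩|² = 36/40.
After stage 1 the state is |+y⟩; P(|-x⟩) = |⟨-x|+y⟩|² = 1/2.
After stage 2 the state is |-x⟩; P(|+y⟩) = |⟨+y|-x⟩|² = 1/2.
Joint probability = 36/40 × 1/2 × 1/2 = 0.2250.

0.2250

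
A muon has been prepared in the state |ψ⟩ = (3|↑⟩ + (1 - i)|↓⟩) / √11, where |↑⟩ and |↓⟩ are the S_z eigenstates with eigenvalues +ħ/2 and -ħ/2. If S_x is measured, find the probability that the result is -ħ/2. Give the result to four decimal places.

0.2273

|-x⟩ = (|↑⟩ - |↓⟩)/√2, so ⟨-x|ψ⟩ = (2 + i) / (√2·√11).
P = |2 + i|² / 22 = 5/22.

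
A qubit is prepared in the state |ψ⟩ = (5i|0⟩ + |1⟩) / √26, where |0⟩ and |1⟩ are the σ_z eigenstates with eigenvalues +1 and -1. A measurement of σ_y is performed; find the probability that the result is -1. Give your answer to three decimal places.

0.692

|-y⟩ = (|0⟩ - i|1⟩)/√2, so ⟨-y|ψ⟩ = (6i) / (√2·√26).
P = |6i|² / 52 = 36/52.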